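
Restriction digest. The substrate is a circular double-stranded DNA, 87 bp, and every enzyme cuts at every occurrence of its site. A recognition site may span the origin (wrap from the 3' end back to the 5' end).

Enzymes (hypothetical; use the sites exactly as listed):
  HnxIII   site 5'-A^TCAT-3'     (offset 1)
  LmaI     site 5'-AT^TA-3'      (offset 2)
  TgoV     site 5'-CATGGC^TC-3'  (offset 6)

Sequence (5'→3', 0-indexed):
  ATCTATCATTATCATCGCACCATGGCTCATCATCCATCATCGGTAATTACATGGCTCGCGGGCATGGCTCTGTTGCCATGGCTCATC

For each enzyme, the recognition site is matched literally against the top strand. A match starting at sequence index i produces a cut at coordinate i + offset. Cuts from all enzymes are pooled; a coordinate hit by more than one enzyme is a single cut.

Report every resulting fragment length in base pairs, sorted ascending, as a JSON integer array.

Site scan:
  HnxIII (ATCAT, off=1): starts [4, 10, 28, 35, 84] → cuts [5, 11, 29, 36, 85]
  LmaI (ATTA, off=2): starts [7, 45] → cuts [9, 47]
  TgoV (CATGGCTC, off=6): starts [20, 49, 62, 76] → cuts [26, 55, 68, 82]

Pooled cuts: [5, 9, 11, 26, 29, 36, 47, 55, 68, 82, 85]

Fragment lengths:
  5→9: 4 bp
  9→11: 2 bp
  11→26: 15 bp
  26→29: 3 bp
  29→36: 7 bp
  36→47: 11 bp
  47→55: 8 bp
  55→68: 13 bp
  68→82: 14 bp
  82→85: 3 bp
  85→5 (wrap): 87-85+5 = 7 bp

[2,3,3,4,7,7,8,11,13,14,15]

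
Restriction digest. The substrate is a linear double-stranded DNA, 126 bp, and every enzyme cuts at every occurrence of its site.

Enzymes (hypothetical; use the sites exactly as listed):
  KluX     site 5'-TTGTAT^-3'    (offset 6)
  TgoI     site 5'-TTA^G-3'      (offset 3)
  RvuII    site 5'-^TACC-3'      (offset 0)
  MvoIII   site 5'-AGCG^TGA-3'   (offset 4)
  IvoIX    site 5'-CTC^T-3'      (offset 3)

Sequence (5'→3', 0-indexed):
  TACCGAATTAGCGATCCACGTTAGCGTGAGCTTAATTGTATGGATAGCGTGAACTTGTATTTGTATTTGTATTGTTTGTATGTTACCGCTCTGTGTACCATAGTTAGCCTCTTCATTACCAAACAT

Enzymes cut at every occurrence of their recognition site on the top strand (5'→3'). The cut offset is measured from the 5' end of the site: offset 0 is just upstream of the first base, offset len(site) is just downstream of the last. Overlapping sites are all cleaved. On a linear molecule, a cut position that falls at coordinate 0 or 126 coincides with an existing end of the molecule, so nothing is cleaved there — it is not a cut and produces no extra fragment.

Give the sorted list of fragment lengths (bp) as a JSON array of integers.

Scan for sites:
  KluX (TTGTAT, off=6): starts [35, 54, 60, 66, 75] → cuts [41, 60, 66, 72, 81]
  TgoI (TTAG, off=3): starts [7, 20, 103] → cuts [10, 23, 106]
  RvuII (TACC, off=0): starts [0, 83, 95, 116] → cuts [83, 95, 116] (position 0 is a terminus of the linear molecule — no cut)
  MvoIII (AGCGTGA, off=4): starts [22, 45] → cuts [26, 49]
  IvoIX (CTCT, off=3): starts [88, 108] → cuts [91, 111]

Pooled cuts: [10, 23, 26, 41, 49, 60, 66, 72, 81, 83, 91, 95, 106, 111, 116]

Fragment lengths:
  [0,10): 10 bp
  [10,23): 13 bp
  [23,26): 3 bp
  [26,41): 15 bp
  [41,49): 8 bp
  [49,60): 11 bp
  [60,66): 6 bp
  [66,72): 6 bp
  [72,81): 9 bp
  [81,83): 2 bp
  [83,91): 8 bp
  [91,95): 4 bp
  [95,106): 11 bp
  [106,111): 5 bp
  [111,116): 5 bp
  [116,126): 10 bp

[2,3,4,5,5,6,6,8,8,9,10,10,11,11,13,15]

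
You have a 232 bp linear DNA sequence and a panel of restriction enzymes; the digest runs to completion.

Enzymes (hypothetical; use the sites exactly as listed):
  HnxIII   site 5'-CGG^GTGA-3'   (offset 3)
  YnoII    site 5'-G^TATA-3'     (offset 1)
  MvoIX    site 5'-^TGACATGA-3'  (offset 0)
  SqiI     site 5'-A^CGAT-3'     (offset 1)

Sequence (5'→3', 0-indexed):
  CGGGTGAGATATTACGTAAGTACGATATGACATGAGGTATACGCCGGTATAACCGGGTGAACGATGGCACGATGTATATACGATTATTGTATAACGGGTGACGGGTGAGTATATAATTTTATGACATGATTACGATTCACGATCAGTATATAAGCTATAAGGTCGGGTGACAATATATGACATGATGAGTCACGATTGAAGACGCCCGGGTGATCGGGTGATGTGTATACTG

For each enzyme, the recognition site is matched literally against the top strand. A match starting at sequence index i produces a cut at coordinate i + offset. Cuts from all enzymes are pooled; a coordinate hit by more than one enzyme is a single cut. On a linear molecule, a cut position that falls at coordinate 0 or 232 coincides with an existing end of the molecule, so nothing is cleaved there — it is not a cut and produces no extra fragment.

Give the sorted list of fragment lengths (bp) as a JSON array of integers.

Site scan:
  HnxIII CGGGTGA/3: at [0, 53, 94, 101, 163, 206, 214] ⇒ [3, 56, 97, 104, 166, 209, 217]
  YnoII GTATA/1: at [36, 46, 73, 88, 108, 145, 224] ⇒ [37, 47, 74, 89, 109, 146, 225]
  MvoIX TGACATGA/0: at [27, 121, 177] ⇒ [27, 121, 177]
  SqiI ACGAT/1: at [21, 60, 68, 79, 131, 138, 191] ⇒ [22, 61, 69, 80, 132, 139, 192]

Pooled cuts: [3, 22, 27, 37, 47, 56, 61, 69, 74, 80, 89, 97, 104, 109, 121, 132, 139, 146, 166, 177, 192, 209, 217, 225]

Fragments:
  [0,3): 3 bp
  [3,22): 19 bp
  [22,27): 5 bp
  [27,37): 10 bp
  [37,47): 10 bp
  [47,56): 9 bp
  [56,61): 5 bp
  [61,69): 8 bp
  [69,74): 5 bp
  [74,80): 6 bp
  [80,89): 9 bp
  [89,97): 8 bp
  [97,104): 7 bp
  [104,109): 5 bp
  [109,121): 12 bp
  [121,132): 11 bp
  [132,139): 7 bp
  [139,146): 7 bp
  [146,166): 20 bp
  [166,177): 11 bp
  [177,192): 15 bp
  [192,209): 17 bp
  [209,217): 8 bp
  [217,225): 8 bp
  [225,232): 7 bp

[3,5,5,5,5,6,7,7,7,7,8,8,8,8,9,9,10,10,11,11,12,15,17,19,20]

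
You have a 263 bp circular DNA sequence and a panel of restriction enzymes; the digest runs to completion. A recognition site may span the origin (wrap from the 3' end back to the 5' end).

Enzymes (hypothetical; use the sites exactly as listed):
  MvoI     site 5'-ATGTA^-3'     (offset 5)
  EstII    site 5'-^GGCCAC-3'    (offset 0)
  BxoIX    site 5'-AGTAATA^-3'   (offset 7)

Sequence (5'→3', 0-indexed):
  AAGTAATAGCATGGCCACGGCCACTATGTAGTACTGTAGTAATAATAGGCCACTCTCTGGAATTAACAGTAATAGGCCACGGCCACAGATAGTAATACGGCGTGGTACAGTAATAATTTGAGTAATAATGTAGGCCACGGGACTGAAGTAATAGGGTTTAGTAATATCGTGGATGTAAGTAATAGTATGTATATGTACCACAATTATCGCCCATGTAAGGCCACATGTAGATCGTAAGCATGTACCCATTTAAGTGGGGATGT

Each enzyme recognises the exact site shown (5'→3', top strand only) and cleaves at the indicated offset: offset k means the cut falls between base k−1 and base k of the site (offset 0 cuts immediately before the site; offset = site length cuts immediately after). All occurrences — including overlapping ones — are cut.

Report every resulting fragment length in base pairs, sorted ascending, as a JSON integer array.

Site scan:
  MvoI ATGTA/5: at [25, 127, 172, 186, 192, 212, 224, 239, 259] ⇒ [1, 30, 132, 177, 191, 197, 217, 229, 244]
  EstII GGCCAC/0: at [12, 18, 47, 74, 80, 132, 218] ⇒ [12, 18, 47, 74, 80, 132, 218]
  BxoIX AGTAATA/7: at [1, 37, 67, 90, 108, 120, 146, 159, 177] ⇒ [8, 44, 74, 97, 115, 127, 153, 166, 184]

Pooled cuts: [1, 8, 12, 18, 30, 44, 47, 74, 80, 97, 115, 127, 132, 153, 166, 177, 184, 191, 197, 217, 218, 229, 244]

Fragments:
  1→8: 7 bp
  8→12: 4 bp
  12→18: 6 bp
  18→30: 12 bp
  30→44: 14 bp
  44→47: 3 bp
  47→74: 27 bp
  74→80: 6 bp
  80→97: 17 bp
  97→115: 18 bp
  115→127: 12 bp
  127→132: 5 bp
  132→153: 21 bp
  153→166: 13 bp
  166→177: 11 bp
  177→184: 7 bp
  184→191: 7 bp
  191→197: 6 bp
  197→217: 20 bp
  217→218: 1 bp
  218→229: 11 bp
  229→244: 15 bp
  244→1 (wrap): 263-244+1 = 20 bp

[1,3,4,5,6,6,6,7,7,7,11,11,12,12,13,14,15,17,18,20,20,21,27]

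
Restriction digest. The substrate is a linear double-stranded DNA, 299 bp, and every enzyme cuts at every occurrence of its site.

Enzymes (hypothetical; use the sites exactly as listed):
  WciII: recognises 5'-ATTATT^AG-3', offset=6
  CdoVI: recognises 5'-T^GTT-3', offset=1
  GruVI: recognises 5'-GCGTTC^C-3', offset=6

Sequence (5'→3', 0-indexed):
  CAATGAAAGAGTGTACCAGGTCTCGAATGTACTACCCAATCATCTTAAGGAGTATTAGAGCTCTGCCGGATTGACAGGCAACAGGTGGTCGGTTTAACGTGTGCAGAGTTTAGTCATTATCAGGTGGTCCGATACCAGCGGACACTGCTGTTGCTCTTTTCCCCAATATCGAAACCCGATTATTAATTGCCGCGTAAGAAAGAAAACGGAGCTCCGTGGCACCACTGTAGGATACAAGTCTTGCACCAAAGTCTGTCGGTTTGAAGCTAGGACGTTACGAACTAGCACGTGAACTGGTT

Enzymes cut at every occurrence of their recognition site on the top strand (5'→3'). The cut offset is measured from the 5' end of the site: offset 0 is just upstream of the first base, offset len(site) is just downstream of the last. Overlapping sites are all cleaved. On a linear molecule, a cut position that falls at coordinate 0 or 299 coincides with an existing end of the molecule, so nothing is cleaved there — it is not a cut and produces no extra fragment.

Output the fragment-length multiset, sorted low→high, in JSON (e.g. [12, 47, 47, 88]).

[149,150]

Scan for sites:
  WciII (ATTATTAG, off=6): no sites
  CdoVI TGTT/1: at [148] ⇒ [149]
  GruVI (GCGTTCC, off=6): no sites

Pooled cuts: [149]

Fragment lengths:
  [0,149): 149 bp
  [149,299): 150 bp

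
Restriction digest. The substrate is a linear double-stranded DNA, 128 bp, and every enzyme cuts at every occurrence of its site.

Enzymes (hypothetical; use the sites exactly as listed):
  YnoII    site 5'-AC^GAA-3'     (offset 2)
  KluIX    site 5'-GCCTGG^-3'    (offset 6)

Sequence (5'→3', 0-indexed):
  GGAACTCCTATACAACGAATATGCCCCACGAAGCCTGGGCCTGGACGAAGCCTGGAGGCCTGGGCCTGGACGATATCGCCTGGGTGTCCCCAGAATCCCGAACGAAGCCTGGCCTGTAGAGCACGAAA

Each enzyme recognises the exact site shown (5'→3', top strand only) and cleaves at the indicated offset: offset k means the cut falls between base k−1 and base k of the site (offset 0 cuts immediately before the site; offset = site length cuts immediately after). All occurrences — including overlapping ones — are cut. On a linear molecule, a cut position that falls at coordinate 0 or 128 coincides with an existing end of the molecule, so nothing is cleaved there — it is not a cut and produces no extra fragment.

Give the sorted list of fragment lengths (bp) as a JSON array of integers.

Per-enzyme occurrences:
  YnoII ACGAA/2: at [14, 27, 44, 101, 122] ⇒ [16, 29, 46, 103, 124]
  KluIX GCCTGG/6: at [32, 38, 49, 57, 63, 77, 106] ⇒ [38, 44, 55, 63, 69, 83, 112]

All cut coordinates (distinct, sorted): [16, 29, 38, 44, 46, 55, 63, 69, 83, 103, 112, 124]

Fragments:
  [0,16): 16 bp
  [16,29): 13 bp
  [29,38): 9 bp
  [38,44): 6 bp
  [44,46): 2 bp
  [46,55): 9 bp
  [55,63): 8 bp
  [63,69): 6 bp
  [69,83): 14 bp
  [83,103): 20 bp
  [103,112): 9 bp
  [112,124): 12 bp
  [124,128): 4 bp

[2,4,6,6,8,9,9,9,12,13,14,16,20]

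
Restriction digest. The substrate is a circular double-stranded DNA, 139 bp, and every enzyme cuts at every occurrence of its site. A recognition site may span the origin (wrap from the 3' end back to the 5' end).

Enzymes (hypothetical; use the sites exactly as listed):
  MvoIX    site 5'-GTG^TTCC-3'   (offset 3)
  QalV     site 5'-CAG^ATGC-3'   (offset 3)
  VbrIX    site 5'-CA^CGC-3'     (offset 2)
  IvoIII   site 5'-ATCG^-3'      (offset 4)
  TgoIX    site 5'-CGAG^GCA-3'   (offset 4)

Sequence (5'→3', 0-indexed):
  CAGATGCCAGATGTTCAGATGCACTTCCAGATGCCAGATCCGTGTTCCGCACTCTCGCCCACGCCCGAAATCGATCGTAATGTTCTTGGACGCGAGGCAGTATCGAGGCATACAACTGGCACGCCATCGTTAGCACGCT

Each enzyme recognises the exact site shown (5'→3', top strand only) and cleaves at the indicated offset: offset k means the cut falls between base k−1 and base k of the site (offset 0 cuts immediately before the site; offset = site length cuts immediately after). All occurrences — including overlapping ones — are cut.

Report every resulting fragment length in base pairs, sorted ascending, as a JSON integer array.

[2,4,6,7,8,9,12,12,14,14,15,17,19]

Scan for sites:
  MvoIX GTGTTCC/3: at [41] ⇒ [44]
  QalV CAGATGC/3: at [0, 15, 27] ⇒ [3, 18, 30]
  VbrIX CACGC/2: at [59, 119, 133] ⇒ [61, 121, 135]
  IvoIII ATCG/4: at [69, 73, 101, 125] ⇒ [73, 77, 105, 129]
  TgoIX CGAGGCA/4: at [92, 103] ⇒ [96, 107]

All cut coordinates (distinct, sorted): [3, 18, 30, 44, 61, 73, 77, 96, 105, 107, 121, 129, 135]

Fragments:
  3→18: 15 bp
  18→30: 12 bp
  30→44: 14 bp
  44→61: 17 bp
  61→73: 12 bp
  73→77: 4 bp
  77→96: 19 bp
  96→105: 9 bp
  105→107: 2 bp
  107→121: 14 bp
  121→129: 8 bp
  129→135: 6 bp
  135→3 (wrap): 139-135+3 = 7 bp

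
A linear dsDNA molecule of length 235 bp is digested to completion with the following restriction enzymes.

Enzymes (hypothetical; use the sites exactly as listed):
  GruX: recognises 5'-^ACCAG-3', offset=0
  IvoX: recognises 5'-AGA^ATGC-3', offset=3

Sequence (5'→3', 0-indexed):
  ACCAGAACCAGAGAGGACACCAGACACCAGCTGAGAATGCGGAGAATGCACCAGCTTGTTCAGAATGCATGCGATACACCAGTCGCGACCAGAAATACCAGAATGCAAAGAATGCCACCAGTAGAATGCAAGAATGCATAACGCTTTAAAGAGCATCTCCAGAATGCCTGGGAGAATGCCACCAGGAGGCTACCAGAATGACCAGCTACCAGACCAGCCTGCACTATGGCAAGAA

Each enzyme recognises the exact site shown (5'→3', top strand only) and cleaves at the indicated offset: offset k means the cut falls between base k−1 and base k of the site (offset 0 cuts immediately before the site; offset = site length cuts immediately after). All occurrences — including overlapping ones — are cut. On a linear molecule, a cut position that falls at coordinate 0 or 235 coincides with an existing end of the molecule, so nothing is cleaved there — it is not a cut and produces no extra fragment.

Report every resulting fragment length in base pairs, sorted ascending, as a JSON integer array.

Per-enzyme occurrences:
  GruX (ACCAG, off=0): starts [0, 6, 18, 25, 49, 77, 87, 96, 116, 180, 191, 200, 207, 212] → cuts [6, 18, 25, 49, 77, 87, 96, 116, 180, 191, 200, 207, 212] (position 0 is a terminus of the linear molecule — no cut)
  IvoX (AGAATGC, off=3): starts [33, 42, 61, 99, 108, 122, 130, 160, 172] → cuts [36, 45, 64, 102, 111, 125, 133, 163, 175]

Pooled cuts: [6, 18, 25, 36, 45, 49, 64, 77, 87, 96, 102, 111, 116, 125, 133, 163, 175, 180, 191, 200, 207, 212]

Fragment lengths:
  [0,6): 6 bp
  [6,18): 12 bp
  [18,25): 7 bp
  [25,36): 11 bp
  [36,45): 9 bp
  [45,49): 4 bp
  [49,64): 15 bp
  [64,77): 13 bp
  [77,87): 10 bp
  [87,96): 9 bp
  [96,102): 6 bp
  [102,111): 9 bp
  [111,116): 5 bp
  [116,125): 9 bp
  [125,133): 8 bp
  [133,163): 30 bp
  [163,175): 12 bp
  [175,180): 5 bp
  [180,191): 11 bp
  [191,200): 9 bp
  [200,207): 7 bp
  [207,212): 5 bp
  [212,235): 23 bp

[4,5,5,5,6,6,7,7,8,9,9,9,9,9,10,11,11,12,12,13,15,23,30]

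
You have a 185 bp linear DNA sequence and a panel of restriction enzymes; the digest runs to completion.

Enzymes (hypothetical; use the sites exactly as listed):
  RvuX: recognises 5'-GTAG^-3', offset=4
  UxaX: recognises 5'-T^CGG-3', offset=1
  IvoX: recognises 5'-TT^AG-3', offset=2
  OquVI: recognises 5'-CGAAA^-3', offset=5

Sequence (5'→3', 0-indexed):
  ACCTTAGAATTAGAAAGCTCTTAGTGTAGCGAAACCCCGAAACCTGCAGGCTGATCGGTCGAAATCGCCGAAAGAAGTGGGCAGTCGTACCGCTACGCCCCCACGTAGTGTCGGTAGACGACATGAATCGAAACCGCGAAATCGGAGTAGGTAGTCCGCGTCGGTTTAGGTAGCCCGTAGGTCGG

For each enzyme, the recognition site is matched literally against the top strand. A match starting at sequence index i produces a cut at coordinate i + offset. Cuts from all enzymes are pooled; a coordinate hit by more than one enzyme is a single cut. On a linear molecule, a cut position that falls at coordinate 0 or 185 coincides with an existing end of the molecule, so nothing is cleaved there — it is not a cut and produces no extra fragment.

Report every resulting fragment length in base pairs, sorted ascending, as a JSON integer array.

[1,2,3,3,4,5,5,6,6,6,6,7,7,7,8,8,8,9,9,11,13,16,35]

Scan for sites:
  RvuX (GTAG, off=4): starts [25, 104, 113, 146, 150, 169, 176] → cuts [29, 108, 117, 150, 154, 173, 180]
  UxaX (TCGG, off=1): starts [54, 110, 141, 160, 181] → cuts [55, 111, 142, 161, 182]
  IvoX (TTAG, off=2): starts [3, 9, 20, 165] → cuts [5, 11, 22, 167]
  OquVI (CGAAA, off=5): starts [29, 37, 59, 68, 128, 136] → cuts [34, 42, 64, 73, 133, 141]

All cut coordinates (distinct, sorted): [5, 11, 22, 29, 34, 42, 55, 64, 73, 108, 111, 117, 133, 141, 142, 150, 154, 161, 167, 173, 180, 182]

Fragments:
  [0,5): 5 bp
  [5,11): 6 bp
  [11,22): 11 bp
  [22,29): 7 bp
  [29,34): 5 bp
  [34,42): 8 bp
  [42,55): 13 bp
  [55,64): 9 bp
  [64,73): 9 bp
  [73,108): 35 bp
  [108,111): 3 bp
  [111,117): 6 bp
  [117,133): 16 bp
  [133,141): 8 bp
  [141,142): 1 bp
  [142,150): 8 bp
  [150,154): 4 bp
  [154,161): 7 bp
  [161,167): 6 bp
  [167,173): 6 bp
  [173,180): 7 bp
  [180,182): 2 bp
  [182,185): 3 bp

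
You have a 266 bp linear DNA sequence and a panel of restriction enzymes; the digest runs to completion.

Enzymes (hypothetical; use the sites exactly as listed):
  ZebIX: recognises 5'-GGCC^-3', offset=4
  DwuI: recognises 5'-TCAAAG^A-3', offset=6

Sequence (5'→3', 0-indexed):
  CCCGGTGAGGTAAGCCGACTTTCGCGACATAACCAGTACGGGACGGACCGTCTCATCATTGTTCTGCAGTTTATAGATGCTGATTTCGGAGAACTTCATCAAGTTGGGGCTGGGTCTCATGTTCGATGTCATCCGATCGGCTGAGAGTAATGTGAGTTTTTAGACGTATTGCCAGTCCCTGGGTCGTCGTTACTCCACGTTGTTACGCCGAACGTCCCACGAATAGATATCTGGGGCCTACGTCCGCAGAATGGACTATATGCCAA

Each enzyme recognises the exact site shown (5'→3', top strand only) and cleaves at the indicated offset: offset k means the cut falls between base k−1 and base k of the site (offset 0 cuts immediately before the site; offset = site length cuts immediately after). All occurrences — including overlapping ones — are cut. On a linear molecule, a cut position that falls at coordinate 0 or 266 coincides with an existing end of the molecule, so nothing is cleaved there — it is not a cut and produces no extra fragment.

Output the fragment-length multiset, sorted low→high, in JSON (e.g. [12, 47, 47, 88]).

[28,238]

Scan for sites:
  ZebIX GGCC/4: at [234] ⇒ [238]
  DwuI (TCAAAGA, off=6): no sites

All cut coordinates (distinct, sorted): [238]

Fragment lengths:
  [0,238): 238 bp
  [238,266): 28 bp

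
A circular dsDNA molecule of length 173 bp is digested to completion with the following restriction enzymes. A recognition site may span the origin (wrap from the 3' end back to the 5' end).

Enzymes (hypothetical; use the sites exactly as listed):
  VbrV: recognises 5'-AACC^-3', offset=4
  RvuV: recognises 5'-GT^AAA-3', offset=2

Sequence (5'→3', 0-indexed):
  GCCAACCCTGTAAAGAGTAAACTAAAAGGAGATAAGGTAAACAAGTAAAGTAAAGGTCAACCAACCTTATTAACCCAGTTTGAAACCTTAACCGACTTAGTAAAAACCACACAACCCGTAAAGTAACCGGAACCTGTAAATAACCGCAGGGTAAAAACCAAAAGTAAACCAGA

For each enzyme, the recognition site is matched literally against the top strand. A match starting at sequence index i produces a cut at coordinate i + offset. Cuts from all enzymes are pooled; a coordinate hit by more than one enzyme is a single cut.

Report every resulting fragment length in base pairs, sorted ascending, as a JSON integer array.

[3,3,4,4,5,5,6,6,6,7,7,7,7,8,8,8,8,9,9,10,11,12,20]

Scan for sites:
  VbrV (AACC, off=4): starts [3, 58, 62, 71, 83, 89, 104, 112, 124, 130, 141, 155, 166] → cuts [7, 62, 66, 75, 87, 93, 108, 116, 128, 134, 145, 159, 170]
  RvuV (GTAAA, off=2): starts [9, 16, 36, 44, 49, 99, 117, 135, 150, 163] → cuts [11, 18, 38, 46, 51, 101, 119, 137, 152, 165]

Pooled cuts: [7, 11, 18, 38, 46, 51, 62, 66, 75, 87, 93, 101, 108, 116, 119, 128, 134, 137, 145, 152, 159, 165, 170]

Fragments:
  7→11: 4 bp
  11→18: 7 bp
  18→38: 20 bp
  38→46: 8 bp
  46→51: 5 bp
  51→62: 11 bp
  62→66: 4 bp
  66→75: 9 bp
  75→87: 12 bp
  87→93: 6 bp
  93→101: 8 bp
  101→108: 7 bp
  108→116: 8 bp
  116→119: 3 bp
  119→128: 9 bp
  128→134: 6 bp
  134→137: 3 bp
  137→145: 8 bp
  145→152: 7 bp
  152→159: 7 bp
  159→165: 6 bp
  165→170: 5 bp
  170→7 (wrap): 173-170+7 = 10 bp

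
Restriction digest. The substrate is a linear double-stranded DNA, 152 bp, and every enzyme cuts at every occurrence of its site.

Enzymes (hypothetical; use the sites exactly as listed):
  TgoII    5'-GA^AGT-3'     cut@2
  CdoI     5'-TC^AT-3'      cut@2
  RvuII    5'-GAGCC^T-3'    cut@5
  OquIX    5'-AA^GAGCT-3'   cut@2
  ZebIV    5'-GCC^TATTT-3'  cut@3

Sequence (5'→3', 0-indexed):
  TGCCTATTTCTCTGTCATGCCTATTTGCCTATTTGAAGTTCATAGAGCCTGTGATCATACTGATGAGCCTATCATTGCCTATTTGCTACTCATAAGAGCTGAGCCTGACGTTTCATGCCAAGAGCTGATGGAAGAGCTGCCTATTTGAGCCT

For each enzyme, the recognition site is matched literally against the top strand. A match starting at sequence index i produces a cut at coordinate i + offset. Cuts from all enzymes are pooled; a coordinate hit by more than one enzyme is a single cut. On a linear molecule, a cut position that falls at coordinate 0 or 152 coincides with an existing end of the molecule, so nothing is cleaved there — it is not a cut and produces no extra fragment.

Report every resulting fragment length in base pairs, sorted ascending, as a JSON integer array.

Site scan:
  TgoII (GAAGT, off=2): starts [34] → cuts [36]
  CdoI (TCAT, off=2): starts [14, 39, 54, 71, 89, 112] → cuts [16, 41, 56, 73, 91, 114]
  RvuII (GAGCCT, off=5): starts [44, 64, 100, 146] → cuts [49, 69, 105, 151]
  OquIX (AAGAGCT, off=2): starts [93, 119, 131] → cuts [95, 121, 133]
  ZebIV (GCCTATTT, off=3): starts [1, 18, 26, 76, 138] → cuts [4, 21, 29, 79, 141]

Pooled cuts: [4, 16, 21, 29, 36, 41, 49, 56, 69, 73, 79, 91, 95, 105, 114, 121, 133, 141, 151]

Fragments:
  [0,4): 4 bp
  [4,16): 12 bp
  [16,21): 5 bp
  [21,29): 8 bp
  [29,36): 7 bp
  [36,41): 5 bp
  [41,49): 8 bp
  [49,56): 7 bp
  [56,69): 13 bp
  [69,73): 4 bp
  [73,79): 6 bp
  [79,91): 12 bp
  [91,95): 4 bp
  [95,105): 10 bp
  [105,114): 9 bp
  [114,121): 7 bp
  [121,133): 12 bp
  [133,141): 8 bp
  [141,151): 10 bp
  [151,152): 1 bp

[1,4,4,4,5,5,6,7,7,7,8,8,8,9,10,10,12,12,12,13]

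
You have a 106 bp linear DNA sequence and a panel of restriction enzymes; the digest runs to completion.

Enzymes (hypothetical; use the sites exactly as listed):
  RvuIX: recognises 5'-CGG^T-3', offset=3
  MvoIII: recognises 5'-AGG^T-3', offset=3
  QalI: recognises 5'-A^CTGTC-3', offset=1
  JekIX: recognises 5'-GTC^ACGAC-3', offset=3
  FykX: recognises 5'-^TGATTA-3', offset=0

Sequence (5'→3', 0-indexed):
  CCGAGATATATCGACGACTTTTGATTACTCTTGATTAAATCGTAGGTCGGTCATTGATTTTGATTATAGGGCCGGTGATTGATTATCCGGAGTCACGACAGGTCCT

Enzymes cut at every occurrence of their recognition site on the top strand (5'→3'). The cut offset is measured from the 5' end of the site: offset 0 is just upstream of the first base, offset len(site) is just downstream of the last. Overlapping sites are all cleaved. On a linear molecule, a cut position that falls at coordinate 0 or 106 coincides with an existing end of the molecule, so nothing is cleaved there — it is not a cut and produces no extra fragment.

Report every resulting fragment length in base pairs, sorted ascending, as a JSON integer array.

[4,4,4,8,10,10,15,15,15,21]

Site scan:
  RvuIX (CGGT, off=3): starts [47, 72] → cuts [50, 75]
  MvoIII (AGGT, off=3): starts [43, 99] → cuts [46, 102]
  QalI (ACTGTC, off=1): no sites
  JekIX (GTCACGAC, off=3): starts [91] → cuts [94]
  FykX (TGATTA, off=0): starts [21, 31, 60, 79] → cuts [21, 31, 60, 79]

Pooled cuts: [21, 31, 46, 50, 60, 75, 79, 94, 102]

Fragments:
  [0,21): 21 bp
  [21,31): 10 bp
  [31,46): 15 bp
  [46,50): 4 bp
  [50,60): 10 bp
  [60,75): 15 bp
  [75,79): 4 bp
  [79,94): 15 bp
  [94,102): 8 bp
  [102,106): 4 bp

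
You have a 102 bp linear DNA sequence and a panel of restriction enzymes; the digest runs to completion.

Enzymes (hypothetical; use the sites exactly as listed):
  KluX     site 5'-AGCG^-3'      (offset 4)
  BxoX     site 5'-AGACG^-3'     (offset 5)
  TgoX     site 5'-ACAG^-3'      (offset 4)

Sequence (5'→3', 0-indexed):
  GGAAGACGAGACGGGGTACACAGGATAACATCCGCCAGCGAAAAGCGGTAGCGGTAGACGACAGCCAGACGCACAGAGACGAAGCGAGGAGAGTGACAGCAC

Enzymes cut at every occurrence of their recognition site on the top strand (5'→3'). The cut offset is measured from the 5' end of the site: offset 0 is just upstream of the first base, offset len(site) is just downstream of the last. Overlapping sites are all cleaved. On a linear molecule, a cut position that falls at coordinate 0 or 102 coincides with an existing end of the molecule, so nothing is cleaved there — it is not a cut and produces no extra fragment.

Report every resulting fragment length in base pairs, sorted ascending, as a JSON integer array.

Site scan:
  KluX AGCG/4: at [36, 43, 49, 82] ⇒ [40, 47, 53, 86]
  BxoX AGACG/5: at [3, 8, 55, 66, 76] ⇒ [8, 13, 60, 71, 81]
  TgoX ACAG/4: at [19, 60, 72, 95] ⇒ [23, 64, 76, 99]

All cut coordinates (distinct, sorted): [8, 13, 23, 40, 47, 53, 60, 64, 71, 76, 81, 86, 99]

Fragment lengths:
  [0,8): 8 bp
  [8,13): 5 bp
  [13,23): 10 bp
  [23,40): 17 bp
  [40,47): 7 bp
  [47,53): 6 bp
  [53,60): 7 bp
  [60,64): 4 bp
  [64,71): 7 bp
  [71,76): 5 bp
  [76,81): 5 bp
  [81,86): 5 bp
  [86,99): 13 bp
  [99,102): 3 bp

[3,4,5,5,5,5,6,7,7,7,8,10,13,17]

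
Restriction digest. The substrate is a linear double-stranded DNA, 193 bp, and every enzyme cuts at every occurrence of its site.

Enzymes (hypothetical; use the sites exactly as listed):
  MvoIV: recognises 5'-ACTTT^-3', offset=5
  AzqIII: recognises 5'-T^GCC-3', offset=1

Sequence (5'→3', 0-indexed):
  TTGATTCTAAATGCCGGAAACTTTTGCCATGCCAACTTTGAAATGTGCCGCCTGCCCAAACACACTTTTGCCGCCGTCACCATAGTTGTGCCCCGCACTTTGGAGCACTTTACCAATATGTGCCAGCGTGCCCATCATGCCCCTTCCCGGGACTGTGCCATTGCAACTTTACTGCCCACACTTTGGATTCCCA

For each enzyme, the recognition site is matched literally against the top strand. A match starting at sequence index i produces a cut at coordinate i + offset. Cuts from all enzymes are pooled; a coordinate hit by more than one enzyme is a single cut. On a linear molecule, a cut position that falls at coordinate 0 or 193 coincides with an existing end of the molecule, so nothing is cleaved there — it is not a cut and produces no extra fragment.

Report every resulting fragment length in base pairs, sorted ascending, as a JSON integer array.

[1,1,3,5,7,7,8,9,9,9,10,10,11,12,12,12,14,15,18,20]

Scan for sites:
  MvoIV (ACTTT, off=5): starts [19, 34, 63, 96, 106, 165, 179] → cuts [24, 39, 68, 101, 111, 170, 184]
  AzqIII (TGCC, off=1): starts [11, 24, 29, 45, 52, 68, 88, 120, 128, 137, 155, 172] → cuts [12, 25, 30, 46, 53, 69, 89, 121, 129, 138, 156, 173]

Pooled cuts: [12, 24, 25, 30, 39, 46, 53, 68, 69, 89, 101, 111, 121, 129, 138, 156, 170, 173, 184]

Fragment lengths:
  [0,12): 12 bp
  [12,24): 12 bp
  [24,25): 1 bp
  [25,30): 5 bp
  [30,39): 9 bp
  [39,46): 7 bp
  [46,53): 7 bp
  [53,68): 15 bp
  [68,69): 1 bp
  [69,89): 20 bp
  [89,101): 12 bp
  [101,111): 10 bp
  [111,121): 10 bp
  [121,129): 8 bp
  [129,138): 9 bp
  [138,156): 18 bp
  [156,170): 14 bp
  [170,173): 3 bp
  [173,184): 11 bp
  [184,193): 9 bp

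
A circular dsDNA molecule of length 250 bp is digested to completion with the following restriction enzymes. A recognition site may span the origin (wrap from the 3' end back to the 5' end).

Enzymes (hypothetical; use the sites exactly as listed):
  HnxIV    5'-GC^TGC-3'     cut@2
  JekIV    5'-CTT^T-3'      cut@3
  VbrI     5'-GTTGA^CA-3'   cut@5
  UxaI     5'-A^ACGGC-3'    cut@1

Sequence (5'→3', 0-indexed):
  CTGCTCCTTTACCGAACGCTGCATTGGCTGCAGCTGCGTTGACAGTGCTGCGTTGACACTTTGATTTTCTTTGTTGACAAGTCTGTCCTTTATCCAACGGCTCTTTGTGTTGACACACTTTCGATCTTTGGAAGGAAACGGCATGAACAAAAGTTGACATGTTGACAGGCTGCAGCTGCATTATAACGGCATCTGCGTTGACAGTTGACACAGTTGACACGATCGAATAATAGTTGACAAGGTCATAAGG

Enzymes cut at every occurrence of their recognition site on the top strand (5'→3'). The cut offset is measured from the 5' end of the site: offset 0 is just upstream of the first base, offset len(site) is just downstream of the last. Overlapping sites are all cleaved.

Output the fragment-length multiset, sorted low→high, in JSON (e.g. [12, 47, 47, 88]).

Scan for sites:
  HnxIV (GCTGC, off=2): starts [17, 26, 32, 46, 168, 174, 249] → cuts [1, 19, 28, 34, 48, 170, 176]
  JekIV (CTTT, off=3): starts [6, 58, 68, 87, 102, 117, 125] → cuts [9, 61, 71, 90, 105, 120, 128]
  VbrI (GTTGACA, off=5): starts [37, 51, 72, 108, 152, 160, 196, 203, 212, 232] → cuts [42, 56, 77, 113, 157, 165, 201, 208, 217, 237]
  UxaI (AACGGC, off=1): starts [95, 136, 184] → cuts [96, 137, 185]

All cut coordinates (distinct, sorted): [1, 9, 19, 28, 34, 42, 48, 56, 61, 71, 77, 90, 96, 105, 113, 120, 128, 137, 157, 165, 170, 176, 185, 201, 208, 217, 237]

Fragment lengths:
  1→9: 8 bp
  9→19: 10 bp
  19→28: 9 bp
  28→34: 6 bp
  34→42: 8 bp
  42→48: 6 bp
  48→56: 8 bp
  56→61: 5 bp
  61→71: 10 bp
  71→77: 6 bp
  77→90: 13 bp
  90→96: 6 bp
  96→105: 9 bp
  105→113: 8 bp
  113→120: 7 bp
  120→128: 8 bp
  128→137: 9 bp
  137→157: 20 bp
  157→165: 8 bp
  165→170: 5 bp
  170→176: 6 bp
  176→185: 9 bp
  185→201: 16 bp
  201→208: 7 bp
  208→217: 9 bp
  217→237: 20 bp
  237→1 (wrap): 250-237+1 = 14 bp

[5,5,6,6,6,6,6,7,7,8,8,8,8,8,8,9,9,9,9,9,10,10,13,14,16,20,20]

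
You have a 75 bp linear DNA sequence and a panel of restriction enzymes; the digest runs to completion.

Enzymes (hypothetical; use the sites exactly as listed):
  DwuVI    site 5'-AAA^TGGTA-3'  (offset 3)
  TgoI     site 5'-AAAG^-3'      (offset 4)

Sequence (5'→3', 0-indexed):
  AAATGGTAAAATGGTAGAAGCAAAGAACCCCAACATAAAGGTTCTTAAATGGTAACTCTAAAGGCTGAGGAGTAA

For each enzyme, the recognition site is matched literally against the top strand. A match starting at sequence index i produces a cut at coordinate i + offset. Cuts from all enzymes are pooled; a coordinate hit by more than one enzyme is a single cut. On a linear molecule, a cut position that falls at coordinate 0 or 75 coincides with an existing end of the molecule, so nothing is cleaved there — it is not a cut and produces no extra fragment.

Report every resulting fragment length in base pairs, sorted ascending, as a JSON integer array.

[3,8,9,12,14,14,15]

Per-enzyme occurrences:
  DwuVI (AAATGGTA, off=3): starts [0, 8, 46] → cuts [3, 11, 49]
  TgoI (AAAG, off=4): starts [21, 36, 59] → cuts [25, 40, 63]

All cut coordinates (distinct, sorted): [3, 11, 25, 40, 49, 63]

Fragment lengths:
  [0,3): 3 bp
  [3,11): 8 bp
  [11,25): 14 bp
  [25,40): 15 bp
  [40,49): 9 bp
  [49,63): 14 bp
  [63,75): 12 bp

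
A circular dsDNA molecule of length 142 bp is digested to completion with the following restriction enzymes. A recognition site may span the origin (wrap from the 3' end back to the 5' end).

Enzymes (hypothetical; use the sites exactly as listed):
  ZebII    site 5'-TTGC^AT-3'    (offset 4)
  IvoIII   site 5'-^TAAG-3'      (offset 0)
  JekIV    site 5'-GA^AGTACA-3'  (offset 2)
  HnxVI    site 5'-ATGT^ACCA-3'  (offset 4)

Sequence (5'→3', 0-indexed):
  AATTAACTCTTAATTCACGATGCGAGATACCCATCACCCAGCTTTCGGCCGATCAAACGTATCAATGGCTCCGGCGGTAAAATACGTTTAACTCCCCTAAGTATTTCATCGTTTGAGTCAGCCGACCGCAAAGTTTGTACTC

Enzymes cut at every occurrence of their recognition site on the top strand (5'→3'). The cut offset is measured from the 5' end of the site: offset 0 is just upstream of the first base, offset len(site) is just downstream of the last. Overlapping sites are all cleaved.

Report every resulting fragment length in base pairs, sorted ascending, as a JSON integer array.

Site scan:
  ZebII (TTGCAT, off=4): no sites
  IvoIII TAAG/0: at [97] ⇒ [97]
  JekIV (GAAGTACA, off=2): no sites
  HnxVI (ATGTACCA, off=4): no sites

All cut coordinates (distinct, sorted): [97]

Fragment lengths:
  97→97 (wrap): 142-97+97 = 142 bp

[142]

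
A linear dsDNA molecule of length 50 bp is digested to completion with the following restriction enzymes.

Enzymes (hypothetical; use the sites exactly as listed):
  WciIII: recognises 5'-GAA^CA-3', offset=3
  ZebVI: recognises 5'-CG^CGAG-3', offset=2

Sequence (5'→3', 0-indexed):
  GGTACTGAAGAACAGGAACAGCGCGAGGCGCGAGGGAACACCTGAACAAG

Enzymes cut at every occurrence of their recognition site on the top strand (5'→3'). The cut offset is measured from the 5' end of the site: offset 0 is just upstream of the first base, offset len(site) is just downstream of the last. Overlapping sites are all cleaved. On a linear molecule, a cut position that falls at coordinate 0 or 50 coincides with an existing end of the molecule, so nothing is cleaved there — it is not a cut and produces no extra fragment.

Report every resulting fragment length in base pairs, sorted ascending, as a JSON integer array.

Per-enzyme occurrences:
  WciIII GAACA/3: at [9, 15, 35, 43] ⇒ [12, 18, 38, 46]
  ZebVI CGCGAG/2: at [21, 28] ⇒ [23, 30]

Pooled cuts: [12, 18, 23, 30, 38, 46]

Fragments:
  [0,12): 12 bp
  [12,18): 6 bp
  [18,23): 5 bp
  [23,30): 7 bp
  [30,38): 8 bp
  [38,46): 8 bp
  [46,50): 4 bp

[4,5,6,7,8,8,12]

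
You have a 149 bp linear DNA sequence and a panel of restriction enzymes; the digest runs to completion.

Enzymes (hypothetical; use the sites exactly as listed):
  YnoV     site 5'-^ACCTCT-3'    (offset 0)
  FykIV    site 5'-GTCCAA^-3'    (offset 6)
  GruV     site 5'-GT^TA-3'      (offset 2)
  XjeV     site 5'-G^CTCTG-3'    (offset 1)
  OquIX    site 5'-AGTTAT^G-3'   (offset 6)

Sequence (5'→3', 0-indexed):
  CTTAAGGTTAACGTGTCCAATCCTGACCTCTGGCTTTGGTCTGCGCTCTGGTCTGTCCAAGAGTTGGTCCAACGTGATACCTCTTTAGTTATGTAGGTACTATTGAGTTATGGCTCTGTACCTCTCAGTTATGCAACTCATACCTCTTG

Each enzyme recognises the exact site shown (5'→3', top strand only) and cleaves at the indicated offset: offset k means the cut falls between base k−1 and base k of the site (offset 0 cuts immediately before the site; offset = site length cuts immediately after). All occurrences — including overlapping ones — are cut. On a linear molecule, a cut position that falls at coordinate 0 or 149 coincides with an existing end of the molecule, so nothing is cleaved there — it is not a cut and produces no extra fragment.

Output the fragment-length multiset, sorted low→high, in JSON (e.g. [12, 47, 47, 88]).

[2,3,3,3,5,6,6,8,8,9,10,11,12,12,15,16,20]

Site scan:
  YnoV (ACCTCT, off=0): starts [25, 78, 119, 141] → cuts [25, 78, 119, 141]
  FykIV (GTCCAA, off=6): starts [14, 54, 66] → cuts [20, 60, 72]
  GruV (GTTA, off=2): starts [6, 87, 106, 127] → cuts [8, 89, 108, 129]
  XjeV (GCTCTG, off=1): starts [44, 112] → cuts [45, 113]
  OquIX (AGTTATG, off=6): starts [86, 105, 126] → cuts [92, 111, 132]

Pooled cuts: [8, 20, 25, 45, 60, 72, 78, 89, 92, 108, 111, 113, 119, 129, 132, 141]

Fragments:
  [0,8): 8 bp
  [8,20): 12 bp
  [20,25): 5 bp
  [25,45): 20 bp
  [45,60): 15 bp
  [60,72): 12 bp
  [72,78): 6 bp
  [78,89): 11 bp
  [89,92): 3 bp
  [92,108): 16 bp
  [108,111): 3 bp
  [111,113): 2 bp
  [113,119): 6 bp
  [119,129): 10 bp
  [129,132): 3 bp
  [132,141): 9 bp
  [141,149): 8 bp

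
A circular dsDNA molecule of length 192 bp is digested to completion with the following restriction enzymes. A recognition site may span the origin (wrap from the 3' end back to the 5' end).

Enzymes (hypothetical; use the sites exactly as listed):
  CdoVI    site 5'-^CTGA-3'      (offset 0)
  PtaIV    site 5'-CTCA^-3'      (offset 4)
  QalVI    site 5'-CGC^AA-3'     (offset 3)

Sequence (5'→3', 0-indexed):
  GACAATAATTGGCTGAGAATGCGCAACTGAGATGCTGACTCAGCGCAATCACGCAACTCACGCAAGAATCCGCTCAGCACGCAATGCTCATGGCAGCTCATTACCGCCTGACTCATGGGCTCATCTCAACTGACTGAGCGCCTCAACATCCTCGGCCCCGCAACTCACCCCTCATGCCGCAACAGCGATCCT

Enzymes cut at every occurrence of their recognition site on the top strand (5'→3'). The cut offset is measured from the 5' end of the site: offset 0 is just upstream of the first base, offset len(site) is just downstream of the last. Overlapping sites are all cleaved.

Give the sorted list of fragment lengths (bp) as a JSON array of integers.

[1,2,3,4,4,5,6,6,6,6,7,7,8,8,8,8,8,8,10,10,12,12,13,14,16]

Site scan:
  CdoVI CTGA/0: at [12, 26, 34, 107, 129, 133, 190] ⇒ [12, 26, 34, 107, 129, 133, 190]
  PtaIV CTCA/4: at [38, 56, 72, 86, 96, 111, 119, 124, 141, 163, 170] ⇒ [42, 60, 76, 90, 100, 115, 123, 128, 145, 167, 174]
  QalVI CGCAA/3: at [21, 43, 51, 60, 79, 158, 177] ⇒ [24, 46, 54, 63, 82, 161, 180]

All cut coordinates (distinct, sorted): [12, 24, 26, 34, 42, 46, 54, 60, 63, 76, 82, 90, 100, 107, 115, 123, 128, 129, 133, 145, 161, 167, 174, 180, 190]

Fragment lengths:
  12→24: 12 bp
  24→26: 2 bp
  26→34: 8 bp
  34→42: 8 bp
  42→46: 4 bp
  46→54: 8 bp
  54→60: 6 bp
  60→63: 3 bp
  63→76: 13 bp
  76→82: 6 bp
  82→90: 8 bp
  90→100: 10 bp
  100→107: 7 bp
  107→115: 8 bp
  115→123: 8 bp
  123→128: 5 bp
  128→129: 1 bp
  129→133: 4 bp
  133→145: 12 bp
  145→161: 16 bp
  161→167: 6 bp
  167→174: 7 bp
  174→180: 6 bp
  180→190: 10 bp
  190→12 (wrap): 192-190+12 = 14 bp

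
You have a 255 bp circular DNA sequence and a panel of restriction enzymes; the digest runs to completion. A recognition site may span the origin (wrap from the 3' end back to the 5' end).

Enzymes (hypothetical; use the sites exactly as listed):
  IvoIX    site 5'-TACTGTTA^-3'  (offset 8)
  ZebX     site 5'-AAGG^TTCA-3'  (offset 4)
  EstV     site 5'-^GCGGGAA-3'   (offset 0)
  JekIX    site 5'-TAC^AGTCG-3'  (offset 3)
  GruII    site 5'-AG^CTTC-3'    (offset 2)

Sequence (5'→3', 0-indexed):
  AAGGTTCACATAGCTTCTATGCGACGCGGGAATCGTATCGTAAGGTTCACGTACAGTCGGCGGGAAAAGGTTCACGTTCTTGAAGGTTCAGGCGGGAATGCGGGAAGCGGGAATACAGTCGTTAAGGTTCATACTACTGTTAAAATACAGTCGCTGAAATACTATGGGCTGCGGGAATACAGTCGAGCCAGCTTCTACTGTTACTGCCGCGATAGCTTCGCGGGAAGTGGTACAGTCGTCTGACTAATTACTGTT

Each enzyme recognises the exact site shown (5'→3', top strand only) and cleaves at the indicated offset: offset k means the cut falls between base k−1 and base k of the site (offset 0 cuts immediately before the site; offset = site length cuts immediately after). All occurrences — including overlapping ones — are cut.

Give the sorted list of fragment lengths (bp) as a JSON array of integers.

Site scan:
  IvoIX TACTGTTA/8: at [134, 195, 248] ⇒ [1, 142, 203]
  ZebX AAGGTTCA/4: at [0, 41, 66, 82, 123] ⇒ [4, 45, 70, 86, 127]
  EstV GCGGGAA/0: at [25, 59, 91, 99, 106, 170, 219] ⇒ [25, 59, 91, 99, 106, 170, 219]
  JekIX TACAGTCG/3: at [51, 113, 145, 177, 230] ⇒ [54, 116, 148, 180, 233]
  GruII AGCTTC/2: at [11, 189, 213] ⇒ [13, 191, 215]

All cut coordinates (distinct, sorted): [1, 4, 13, 25, 45, 54, 59, 70, 86, 91, 99, 106, 116, 127, 142, 148, 170, 180, 191, 203, 215, 219, 233]

Fragments:
  1→4: 3 bp
  4→13: 9 bp
  13→25: 12 bp
  25→45: 20 bp
  45→54: 9 bp
  54→59: 5 bp
  59→70: 11 bp
  70→86: 16 bp
  86→91: 5 bp
  91→99: 8 bp
  99→106: 7 bp
  106→116: 10 bp
  116→127: 11 bp
  127→142: 15 bp
  142→148: 6 bp
  148→170: 22 bp
  170→180: 10 bp
  180→191: 11 bp
  191→203: 12 bp
  203→215: 12 bp
  215→219: 4 bp
  219→233: 14 bp
  233→1 (wrap): 255-233+1 = 23 bp

[3,4,5,5,6,7,8,9,9,10,10,11,11,11,12,12,12,14,15,16,20,22,23]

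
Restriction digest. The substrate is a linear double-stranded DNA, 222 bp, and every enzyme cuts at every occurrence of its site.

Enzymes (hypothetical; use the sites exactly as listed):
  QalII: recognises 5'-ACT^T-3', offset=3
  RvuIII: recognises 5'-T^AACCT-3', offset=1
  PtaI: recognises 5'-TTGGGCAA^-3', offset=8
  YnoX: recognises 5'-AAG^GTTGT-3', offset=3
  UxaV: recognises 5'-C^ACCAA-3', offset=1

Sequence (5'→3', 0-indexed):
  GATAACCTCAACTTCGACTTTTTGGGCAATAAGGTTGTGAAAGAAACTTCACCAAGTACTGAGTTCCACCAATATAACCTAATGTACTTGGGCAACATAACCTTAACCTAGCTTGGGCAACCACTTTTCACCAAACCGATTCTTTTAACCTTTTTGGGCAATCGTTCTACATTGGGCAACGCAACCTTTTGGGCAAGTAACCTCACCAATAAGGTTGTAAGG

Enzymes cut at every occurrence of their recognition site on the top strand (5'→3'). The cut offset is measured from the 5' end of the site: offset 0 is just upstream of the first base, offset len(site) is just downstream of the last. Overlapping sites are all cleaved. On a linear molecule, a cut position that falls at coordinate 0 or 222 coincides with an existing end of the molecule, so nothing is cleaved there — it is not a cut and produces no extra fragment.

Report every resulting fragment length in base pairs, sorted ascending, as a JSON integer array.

Site scan:
  QalII (ACTT, off=3): starts [10, 16, 45, 85, 122] → cuts [13, 19, 48, 88, 125]
  RvuIII (TAACCT, off=1): starts [2, 74, 97, 103, 145, 197] → cuts [3, 75, 98, 104, 146, 198]
  PtaI (TTGGGCAA, off=8): starts [21, 87, 112, 153, 171, 188] → cuts [29, 95, 120, 161, 179, 196]
  YnoX (AAGGTTGT, off=3): starts [30, 210] → cuts [33, 213]
  UxaV (CACCAA, off=1): starts [49, 66, 128, 203] → cuts [50, 67, 129, 204]

Pooled cuts: [3, 13, 19, 29, 33, 48, 50, 67, 75, 88, 95, 98, 104, 120, 125, 129, 146, 161, 179, 196, 198, 204, 213]

Fragment lengths:
  [0,3): 3 bp
  [3,13): 10 bp
  [13,19): 6 bp
  [19,29): 10 bp
  [29,33): 4 bp
  [33,48): 15 bp
  [48,50): 2 bp
  [50,67): 17 bp
  [67,75): 8 bp
  [75,88): 13 bp
  [88,95): 7 bp
  [95,98): 3 bp
  [98,104): 6 bp
  [104,120): 16 bp
  [120,125): 5 bp
  [125,129): 4 bp
  [129,146): 17 bp
  [146,161): 15 bp
  [161,179): 18 bp
  [179,196): 17 bp
  [196,198): 2 bp
  [198,204): 6 bp
  [204,213): 9 bp
  [213,222): 9 bp

[2,2,3,3,4,4,5,6,6,6,7,8,9,9,10,10,13,15,15,16,17,17,17,18]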